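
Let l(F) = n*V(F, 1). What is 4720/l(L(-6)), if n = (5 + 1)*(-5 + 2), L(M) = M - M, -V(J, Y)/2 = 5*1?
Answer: 236/9 ≈ 26.222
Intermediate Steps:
V(J, Y) = -10
L(M) = 0
n = -18 (n = 6*(-3) = -18)
l(F) = 180 (l(F) = -18*(-10) = 180)
4720/l(L(-6)) = 4720/180 = 4720*(1/180) = 236/9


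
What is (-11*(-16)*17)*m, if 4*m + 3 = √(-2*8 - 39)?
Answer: -2244 + 748*I*√55 ≈ -2244.0 + 5547.3*I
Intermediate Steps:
m = -¾ + I*√55/4 (m = -¾ + √(-2*8 - 39)/4 = -¾ + √(-16 - 39)/4 = -¾ + √(-55)/4 = -¾ + (I*√55)/4 = -¾ + I*√55/4 ≈ -0.75 + 1.854*I)
(-11*(-16)*17)*m = (-11*(-16)*17)*(-¾ + I*√55/4) = (176*17)*(-¾ + I*√55/4) = 2992*(-¾ + I*√55/4) = -2244 + 748*I*√55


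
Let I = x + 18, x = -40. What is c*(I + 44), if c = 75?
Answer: 1650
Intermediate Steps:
I = -22 (I = -40 + 18 = -22)
c*(I + 44) = 75*(-22 + 44) = 75*22 = 1650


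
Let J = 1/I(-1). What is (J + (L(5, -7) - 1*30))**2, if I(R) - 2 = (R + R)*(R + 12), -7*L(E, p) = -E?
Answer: 16867449/19600 ≈ 860.58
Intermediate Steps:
L(E, p) = E/7 (L(E, p) = -(-1)*E/7 = E/7)
I(R) = 2 + 2*R*(12 + R) (I(R) = 2 + (R + R)*(R + 12) = 2 + (2*R)*(12 + R) = 2 + 2*R*(12 + R))
J = -1/20 (J = 1/(2 + 2*(-1)**2 + 24*(-1)) = 1/(2 + 2*1 - 24) = 1/(2 + 2 - 24) = 1/(-20) = -1/20 ≈ -0.050000)
(J + (L(5, -7) - 1*30))**2 = (-1/20 + ((1/7)*5 - 1*30))**2 = (-1/20 + (5/7 - 30))**2 = (-1/20 - 205/7)**2 = (-4107/140)**2 = 16867449/19600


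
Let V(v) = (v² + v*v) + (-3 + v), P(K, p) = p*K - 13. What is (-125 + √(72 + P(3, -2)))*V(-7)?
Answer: -11000 + 88*√53 ≈ -10359.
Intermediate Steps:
P(K, p) = -13 + K*p (P(K, p) = K*p - 13 = -13 + K*p)
V(v) = -3 + v + 2*v² (V(v) = (v² + v²) + (-3 + v) = 2*v² + (-3 + v) = -3 + v + 2*v²)
(-125 + √(72 + P(3, -2)))*V(-7) = (-125 + √(72 + (-13 + 3*(-2))))*(-3 - 7 + 2*(-7)²) = (-125 + √(72 + (-13 - 6)))*(-3 - 7 + 2*49) = (-125 + √(72 - 19))*(-3 - 7 + 98) = (-125 + √53)*88 = -11000 + 88*√53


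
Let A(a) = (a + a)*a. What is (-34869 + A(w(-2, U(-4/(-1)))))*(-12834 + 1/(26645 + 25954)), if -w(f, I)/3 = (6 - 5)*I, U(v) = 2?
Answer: 7829969498435/17533 ≈ 4.4658e+8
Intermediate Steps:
w(f, I) = -3*I (w(f, I) = -3*(6 - 5)*I = -3*I)
A(a) = 2*a**2 (A(a) = (2*a)*a = 2*a**2)
(-34869 + A(w(-2, U(-4/(-1)))))*(-12834 + 1/(26645 + 25954)) = (-34869 + 2*(-3*2)**2)*(-12834 + 1/(26645 + 25954)) = (-34869 + 2*(-6)**2)*(-12834 + 1/52599) = (-34869 + 2*36)*(-12834 + 1/52599) = (-34869 + 72)*(-675055565/52599) = -34797*(-675055565/52599) = 7829969498435/17533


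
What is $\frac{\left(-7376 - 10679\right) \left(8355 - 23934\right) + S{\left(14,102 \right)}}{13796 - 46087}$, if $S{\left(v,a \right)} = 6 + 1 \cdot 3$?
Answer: $- \frac{281278854}{32291} \approx -8710.8$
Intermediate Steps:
$S{\left(v,a \right)} = 9$ ($S{\left(v,a \right)} = 6 + 3 = 9$)
$\frac{\left(-7376 - 10679\right) \left(8355 - 23934\right) + S{\left(14,102 \right)}}{13796 - 46087} = \frac{\left(-7376 - 10679\right) \left(8355 - 23934\right) + 9}{13796 - 46087} = \frac{\left(-18055\right) \left(-15579\right) + 9}{-32291} = \left(281278845 + 9\right) \left(- \frac{1}{32291}\right) = 281278854 \left(- \frac{1}{32291}\right) = - \frac{281278854}{32291}$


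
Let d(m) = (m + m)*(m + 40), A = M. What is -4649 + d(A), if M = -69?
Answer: -647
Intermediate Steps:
A = -69
d(m) = 2*m*(40 + m) (d(m) = (2*m)*(40 + m) = 2*m*(40 + m))
-4649 + d(A) = -4649 + 2*(-69)*(40 - 69) = -4649 + 2*(-69)*(-29) = -4649 + 4002 = -647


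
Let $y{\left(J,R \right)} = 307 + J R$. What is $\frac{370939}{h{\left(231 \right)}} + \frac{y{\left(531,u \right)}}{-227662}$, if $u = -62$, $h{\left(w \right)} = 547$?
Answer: $\frac{84466555023}{124531114} \approx 678.28$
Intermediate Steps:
$\frac{370939}{h{\left(231 \right)}} + \frac{y{\left(531,u \right)}}{-227662} = \frac{370939}{547} + \frac{307 + 531 \left(-62\right)}{-227662} = 370939 \cdot \frac{1}{547} + \left(307 - 32922\right) \left(- \frac{1}{227662}\right) = \frac{370939}{547} - - \frac{32615}{227662} = \frac{370939}{547} + \frac{32615}{227662} = \frac{84466555023}{124531114}$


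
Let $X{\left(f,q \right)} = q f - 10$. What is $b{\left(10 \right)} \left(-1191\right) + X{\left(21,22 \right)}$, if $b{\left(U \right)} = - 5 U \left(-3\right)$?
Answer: $-178198$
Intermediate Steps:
$X{\left(f,q \right)} = -10 + f q$ ($X{\left(f,q \right)} = f q - 10 = -10 + f q$)
$b{\left(U \right)} = 15 U$
$b{\left(10 \right)} \left(-1191\right) + X{\left(21,22 \right)} = 15 \cdot 10 \left(-1191\right) + \left(-10 + 21 \cdot 22\right) = 150 \left(-1191\right) + \left(-10 + 462\right) = -178650 + 452 = -178198$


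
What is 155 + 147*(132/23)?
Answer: 22969/23 ≈ 998.65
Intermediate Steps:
155 + 147*(132/23) = 155 + 19404/23 = 22969/23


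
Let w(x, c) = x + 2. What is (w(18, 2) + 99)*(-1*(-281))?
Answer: 33439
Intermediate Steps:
w(x, c) = 2 + x
(w(18, 2) + 99)*(-1*(-281)) = ((2 + 18) + 99)*(-1*(-281)) = (20 + 99)*281 = 119*281 = 33439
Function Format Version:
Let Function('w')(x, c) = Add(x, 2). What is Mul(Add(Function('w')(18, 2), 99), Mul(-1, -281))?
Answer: 33439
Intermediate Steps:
Function('w')(x, c) = Add(2, x)
Mul(Add(Function('w')(18, 2), 99), Mul(-1, -281)) = Mul(Add(Add(2, 18), 99), Mul(-1, -281)) = Mul(Add(20, 99), 281) = Mul(119, 281) = 33439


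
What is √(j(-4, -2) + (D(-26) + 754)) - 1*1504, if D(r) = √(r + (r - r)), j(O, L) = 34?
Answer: -1504 + √(788 + I*√26) ≈ -1475.9 + 0.090822*I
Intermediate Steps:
D(r) = √r (D(r) = √(r + 0) = √r)
√(j(-4, -2) + (D(-26) + 754)) - 1*1504 = √(34 + (√(-26) + 754)) - 1*1504 = √(34 + (I*√26 + 754)) - 1504 = √(34 + (754 + I*√26)) - 1504 = √(788 + I*√26) - 1504 = -1504 + √(788 + I*√26)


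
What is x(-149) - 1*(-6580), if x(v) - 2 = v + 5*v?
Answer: 5688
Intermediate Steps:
x(v) = 2 + 6*v (x(v) = 2 + (v + 5*v) = 2 + 6*v)
x(-149) - 1*(-6580) = (2 + 6*(-149)) - 1*(-6580) = (2 - 894) + 6580 = -892 + 6580 = 5688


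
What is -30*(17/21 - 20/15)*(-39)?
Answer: -4290/7 ≈ -612.86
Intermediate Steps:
-30*(17/21 - 20/15)*(-39) = -30*(17*(1/21) - 20*1/15)*(-39) = -30*(17/21 - 4/3)*(-39) = -30*(-11/21)*(-39) = (110/7)*(-39) = -4290/7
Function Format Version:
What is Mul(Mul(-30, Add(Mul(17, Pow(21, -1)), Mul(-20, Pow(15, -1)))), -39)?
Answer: Rational(-4290, 7) ≈ -612.86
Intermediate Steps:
Mul(Mul(-30, Add(Mul(17, Pow(21, -1)), Mul(-20, Pow(15, -1)))), -39) = Mul(Mul(-30, Add(Mul(17, Rational(1, 21)), Mul(-20, Rational(1, 15)))), -39) = Mul(Mul(-30, Add(Rational(17, 21), Rational(-4, 3))), -39) = Mul(Mul(-30, Rational(-11, 21)), -39) = Mul(Rational(110, 7), -39) = Rational(-4290, 7)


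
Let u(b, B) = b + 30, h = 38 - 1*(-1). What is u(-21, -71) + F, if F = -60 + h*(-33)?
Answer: -1338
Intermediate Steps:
h = 39 (h = 38 + 1 = 39)
F = -1347 (F = -60 + 39*(-33) = -60 - 1287 = -1347)
u(b, B) = 30 + b
u(-21, -71) + F = (30 - 21) - 1347 = 9 - 1347 = -1338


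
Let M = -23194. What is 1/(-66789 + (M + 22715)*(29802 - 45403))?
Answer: 1/7406090 ≈ 1.3502e-7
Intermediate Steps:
1/(-66789 + (M + 22715)*(29802 - 45403)) = 1/(-66789 + (-23194 + 22715)*(29802 - 45403)) = 1/(-66789 - 479*(-15601)) = 1/(-66789 + 7472879) = 1/7406090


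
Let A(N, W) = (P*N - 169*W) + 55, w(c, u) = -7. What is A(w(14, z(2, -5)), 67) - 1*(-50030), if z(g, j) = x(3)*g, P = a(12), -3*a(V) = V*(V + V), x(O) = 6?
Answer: 39434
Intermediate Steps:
a(V) = -2*V²/3 (a(V) = -V*(V + V)/3 = -V*2*V/3 = -2*V²/3)
P = -96 (P = -⅔*12² = -⅔*144 = -96)
z(g, j) = 6*g
A(N, W) = 55 - 169*W - 96*N (A(N, W) = (-96*N - 169*W) + 55 = (-169*W - 96*N) + 55 = 55 - 169*W - 96*N)
A(w(14, z(2, -5)), 67) - 1*(-50030) = (55 - 169*67 - 96*(-7)) - 1*(-50030) = (55 - 11323 + 672) + 50030 = -10596 + 50030 = 39434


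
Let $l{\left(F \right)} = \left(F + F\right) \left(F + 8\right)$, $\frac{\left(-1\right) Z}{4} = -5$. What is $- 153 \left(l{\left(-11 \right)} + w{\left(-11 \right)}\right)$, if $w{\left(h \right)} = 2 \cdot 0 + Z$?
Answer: $-13158$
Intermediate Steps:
$Z = 20$ ($Z = \left(-4\right) \left(-5\right) = 20$)
$l{\left(F \right)} = 2 F \left(8 + F\right)$
$w{\left(h \right)} = 20$ ($w{\left(h \right)} = 2 \cdot 0 + 20 = 0 + 20 = 20$)
$- 153 \left(l{\left(-11 \right)} + w{\left(-11 \right)}\right) = - 153 \left(2 \left(-11\right) \left(8 - 11\right) + 20\right) = - 153 \left(2 \left(-11\right) \left(-3\right) + 20\right) = - 153 \left(66 + 20\right) = \left(-153\right) 86 = -13158$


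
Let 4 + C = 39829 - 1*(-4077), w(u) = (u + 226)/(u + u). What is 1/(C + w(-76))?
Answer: 76/3336477 ≈ 2.2779e-5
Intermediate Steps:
w(u) = (226 + u)/(2*u) (w(u) = (226 + u)/((2*u)) = (226 + u)*(1/(2*u)) = (226 + u)/(2*u))
C = 43902 (C = -4 + (39829 - 1*(-4077)) = -4 + (39829 + 4077) = -4 + 43906 = 43902)
1/(C + w(-76)) = 1/(43902 + (½)*(226 - 76)/(-76)) = 1/(43902 + (½)*(-1/76)*150) = 1/(43902 - 75/76) = 1/(3336477/76) = 76/3336477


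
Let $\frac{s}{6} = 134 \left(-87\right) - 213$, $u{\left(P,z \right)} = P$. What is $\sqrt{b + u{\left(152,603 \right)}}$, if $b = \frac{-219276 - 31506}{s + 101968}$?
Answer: $\frac{\sqrt{33985296371}}{15371} \approx 11.993$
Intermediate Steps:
$s = -71226$ ($s = 6 \left(134 \left(-87\right) - 213\right) = 6 \left(-11658 - 213\right) = 6 \left(-11871\right) = -71226$)
$b = - \frac{125391}{15371}$ ($b = \frac{-219276 - 31506}{-71226 + 101968} = - \frac{250782}{30742} = \left(-250782\right) \frac{1}{30742} = - \frac{125391}{15371} \approx -8.1576$)
$\sqrt{b + u{\left(152,603 \right)}} = \sqrt{- \frac{125391}{15371} + 152} = \sqrt{\frac{2211001}{15371}} = \frac{\sqrt{33985296371}}{15371}$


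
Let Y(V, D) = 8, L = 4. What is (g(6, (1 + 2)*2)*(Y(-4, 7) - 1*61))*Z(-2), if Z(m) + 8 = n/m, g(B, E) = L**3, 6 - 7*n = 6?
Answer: 27136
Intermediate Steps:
n = 0 (n = 6/7 - 1/7*6 = 6/7 - 6/7 = 0)
g(B, E) = 64 (g(B, E) = 4**3 = 64)
Z(m) = -8 (Z(m) = -8 + 0/m = -8 + 0 = -8)
(g(6, (1 + 2)*2)*(Y(-4, 7) - 1*61))*Z(-2) = (64*(8 - 1*61))*(-8) = (64*(8 - 61))*(-8) = (64*(-53))*(-8) = -3392*(-8) = 27136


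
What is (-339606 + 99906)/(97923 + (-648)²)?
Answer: -79900/172609 ≈ -0.46290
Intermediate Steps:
(-339606 + 99906)/(97923 + (-648)²) = -239700/(97923 + 419904) = -239700/517827 = -239700*1/517827 = -79900/172609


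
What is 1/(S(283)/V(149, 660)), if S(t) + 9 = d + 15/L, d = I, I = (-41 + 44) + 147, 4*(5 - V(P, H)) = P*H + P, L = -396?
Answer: -3249477/18607 ≈ -174.64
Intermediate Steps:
V(P, H) = 5 - P/4 - H*P/4 (V(P, H) = 5 - (P*H + P)/4 = 5 - (H*P + P)/4 = 5 - (P + H*P)/4 = 5 + (-P/4 - H*P/4) = 5 - P/4 - H*P/4)
I = 150 (I = 3 + 147 = 150)
d = 150
S(t) = 18607/132 (S(t) = -9 + (150 + 15/(-396)) = -9 + (150 + 15*(-1/396)) = -9 + (150 - 5/132) = -9 + 19795/132 = 18607/132)
1/(S(283)/V(149, 660)) = 1/(18607/(132*(5 - ¼*149 - ¼*660*149))) = 1/(18607/(132*(5 - 149/4 - 24585))) = 1/(18607/(132*(-98469/4))) = 1/((18607/132)*(-4/98469)) = 1/(-18607/3249477) = -3249477/18607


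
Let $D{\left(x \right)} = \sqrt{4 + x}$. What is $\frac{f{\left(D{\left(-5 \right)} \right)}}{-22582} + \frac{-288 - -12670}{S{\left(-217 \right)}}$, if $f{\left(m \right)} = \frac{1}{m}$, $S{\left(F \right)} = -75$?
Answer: $- \frac{12382}{75} + \frac{i}{22582} \approx -165.09 + 4.4283 \cdot 10^{-5} i$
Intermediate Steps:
$\frac{f{\left(D{\left(-5 \right)} \right)}}{-22582} + \frac{-288 - -12670}{S{\left(-217 \right)}} = \frac{1}{\sqrt{4 - 5} \left(-22582\right)} + \frac{-288 - -12670}{-75} = \frac{1}{\sqrt{-1}} \left(- \frac{1}{22582}\right) + \left(-288 + 12670\right) \left(- \frac{1}{75}\right) = \frac{1}{i} \left(- \frac{1}{22582}\right) + 12382 \left(- \frac{1}{75}\right) = - i \left(- \frac{1}{22582}\right) - \frac{12382}{75} = \frac{i}{22582} - \frac{12382}{75} = - \frac{12382}{75} + \frac{i}{22582}$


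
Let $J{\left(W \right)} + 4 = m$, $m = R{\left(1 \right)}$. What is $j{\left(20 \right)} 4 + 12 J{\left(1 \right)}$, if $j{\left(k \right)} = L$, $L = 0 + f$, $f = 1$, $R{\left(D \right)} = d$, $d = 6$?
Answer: $28$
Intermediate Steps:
$R{\left(D \right)} = 6$
$m = 6$
$L = 1$ ($L = 0 + 1 = 1$)
$j{\left(k \right)} = 1$
$J{\left(W \right)} = 2$ ($J{\left(W \right)} = -4 + 6 = 2$)
$j{\left(20 \right)} 4 + 12 J{\left(1 \right)} = 1 \cdot 4 + 12 \cdot 2 = 4 + 24 = 28$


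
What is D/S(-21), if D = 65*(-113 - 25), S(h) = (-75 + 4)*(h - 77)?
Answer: -4485/3479 ≈ -1.2892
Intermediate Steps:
S(h) = 5467 - 71*h (S(h) = -71*(-77 + h) = 5467 - 71*h)
D = -8970 (D = 65*(-138) = -8970)
D/S(-21) = -8970/(5467 - 71*(-21)) = -8970/(5467 + 1491) = -8970/6958 = -8970*1/6958 = -4485/3479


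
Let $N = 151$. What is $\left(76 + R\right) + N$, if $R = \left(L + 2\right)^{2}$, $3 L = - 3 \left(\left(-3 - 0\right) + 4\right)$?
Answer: $228$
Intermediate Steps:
$L = -1$ ($L = \frac{\left(-3\right) \left(\left(-3 - 0\right) + 4\right)}{3} = \frac{\left(-3\right) \left(\left(-3 + 0\right) + 4\right)}{3} = \frac{\left(-3\right) \left(-3 + 4\right)}{3} = \frac{\left(-3\right) 1}{3} = \frac{1}{3} \left(-3\right) = -1$)
$R = 1$ ($R = \left(-1 + 2\right)^{2} = 1^{2} = 1$)
$\left(76 + R\right) + N = \left(76 + 1\right) + 151 = 77 + 151 = 228$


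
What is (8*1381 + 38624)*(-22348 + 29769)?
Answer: 368615912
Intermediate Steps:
(8*1381 + 38624)*(-22348 + 29769) = (11048 + 38624)*7421 = 49672*7421 = 368615912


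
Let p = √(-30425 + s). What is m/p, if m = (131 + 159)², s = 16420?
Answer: -16820*I*√14005/2801 ≈ -710.65*I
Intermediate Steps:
m = 84100 (m = 290² = 84100)
p = I*√14005 (p = √(-30425 + 16420) = √(-14005) = I*√14005 ≈ 118.34*I)
m/p = 84100/((I*√14005)) = 84100*(-I*√14005/14005) = -16820*I*√14005/2801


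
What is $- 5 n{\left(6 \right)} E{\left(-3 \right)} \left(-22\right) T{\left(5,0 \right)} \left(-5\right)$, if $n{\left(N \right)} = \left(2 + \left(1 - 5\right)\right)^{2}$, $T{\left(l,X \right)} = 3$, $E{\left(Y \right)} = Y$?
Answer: $19800$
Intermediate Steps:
$n{\left(N \right)} = 4$ ($n{\left(N \right)} = \left(2 + \left(1 - 5\right)\right)^{2} = \left(2 - 4\right)^{2} = \left(-2\right)^{2} = 4$)
$- 5 n{\left(6 \right)} E{\left(-3 \right)} \left(-22\right) T{\left(5,0 \right)} \left(-5\right) = \left(-5\right) 4 \left(-3\right) \left(-22\right) 3 \left(-5\right) = \left(-20\right) \left(-3\right) \left(-22\right) \left(-15\right) = 60 \left(-22\right) \left(-15\right) = \left(-1320\right) \left(-15\right) = 19800$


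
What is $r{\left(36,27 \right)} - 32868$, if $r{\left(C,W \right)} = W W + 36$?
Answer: $-32103$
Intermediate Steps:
$r{\left(C,W \right)} = 36 + W^{2}$ ($r{\left(C,W \right)} = W^{2} + 36 = 36 + W^{2}$)
$r{\left(36,27 \right)} - 32868 = \left(36 + 27^{2}\right) - 32868 = \left(36 + 729\right) - 32868 = 765 - 32868 = -32103$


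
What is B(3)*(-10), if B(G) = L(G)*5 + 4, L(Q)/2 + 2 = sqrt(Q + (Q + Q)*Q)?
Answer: 160 - 100*sqrt(21) ≈ -298.26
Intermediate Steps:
L(Q) = -4 + 2*sqrt(Q + 2*Q**2) (L(Q) = -4 + 2*sqrt(Q + (Q + Q)*Q) = -4 + 2*sqrt(Q + (2*Q)*Q) = -4 + 2*sqrt(Q + 2*Q**2))
B(G) = -16 + 10*sqrt(G*(1 + 2*G)) (B(G) = (-4 + 2*sqrt(G*(1 + 2*G)))*5 + 4 = (-20 + 10*sqrt(G*(1 + 2*G))) + 4 = -16 + 10*sqrt(G*(1 + 2*G)))
B(3)*(-10) = (-16 + 10*sqrt(3*(1 + 2*3)))*(-10) = (-16 + 10*sqrt(3*(1 + 6)))*(-10) = (-16 + 10*sqrt(3*7))*(-10) = (-16 + 10*sqrt(21))*(-10) = 160 - 100*sqrt(21)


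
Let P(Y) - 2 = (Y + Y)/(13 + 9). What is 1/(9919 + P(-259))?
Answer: 11/108872 ≈ 0.00010104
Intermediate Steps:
P(Y) = 2 + Y/11 (P(Y) = 2 + (Y + Y)/(13 + 9) = 2 + (2*Y)/22 = 2 + (2*Y)*(1/22) = 2 + Y/11)
1/(9919 + P(-259)) = 1/(9919 + (2 + (1/11)*(-259))) = 1/(9919 + (2 - 259/11)) = 1/(9919 - 237/11) = 1/(108872/11) = 11/108872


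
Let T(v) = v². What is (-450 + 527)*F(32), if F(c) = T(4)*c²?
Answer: 1261568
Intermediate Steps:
F(c) = 16*c² (F(c) = 4²*c² = 16*c²)
(-450 + 527)*F(32) = (-450 + 527)*(16*32²) = 77*(16*1024) = 77*16384 = 1261568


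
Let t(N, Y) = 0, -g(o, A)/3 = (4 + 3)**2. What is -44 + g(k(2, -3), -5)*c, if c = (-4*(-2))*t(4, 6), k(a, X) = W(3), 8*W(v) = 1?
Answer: -44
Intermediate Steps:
W(v) = 1/8 (W(v) = (1/8)*1 = 1/8)
k(a, X) = 1/8
g(o, A) = -147 (g(o, A) = -3*(4 + 3)**2 = -3*7**2 = -3*49 = -147)
c = 0 (c = -4*(-2)*0 = 8*0 = 0)
-44 + g(k(2, -3), -5)*c = -44 - 147*0 = -44 + 0 = -44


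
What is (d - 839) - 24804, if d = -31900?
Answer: -57543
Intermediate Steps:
(d - 839) - 24804 = (-31900 - 839) - 24804 = -32739 - 24804 = -57543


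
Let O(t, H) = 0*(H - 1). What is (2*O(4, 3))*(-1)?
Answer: 0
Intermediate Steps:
O(t, H) = 0 (O(t, H) = 0*(-1 + H) = 0)
(2*O(4, 3))*(-1) = (2*0)*(-1) = 0*(-1) = 0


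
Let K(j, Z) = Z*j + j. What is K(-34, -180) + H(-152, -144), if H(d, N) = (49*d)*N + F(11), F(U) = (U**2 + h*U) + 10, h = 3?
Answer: 1078762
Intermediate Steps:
K(j, Z) = j + Z*j
F(U) = 10 + U**2 + 3*U (F(U) = (U**2 + 3*U) + 10 = 10 + U**2 + 3*U)
H(d, N) = 164 + 49*N*d (H(d, N) = (49*d)*N + (10 + 11**2 + 3*11) = 49*N*d + (10 + 121 + 33) = 49*N*d + 164 = 164 + 49*N*d)
K(-34, -180) + H(-152, -144) = -34*(1 - 180) + (164 + 49*(-144)*(-152)) = -34*(-179) + (164 + 1072512) = 6086 + 1072676 = 1078762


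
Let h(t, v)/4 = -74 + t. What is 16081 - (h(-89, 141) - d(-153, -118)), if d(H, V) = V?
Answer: 16615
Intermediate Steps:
h(t, v) = -296 + 4*t (h(t, v) = 4*(-74 + t) = -296 + 4*t)
16081 - (h(-89, 141) - d(-153, -118)) = 16081 - ((-296 + 4*(-89)) - 1*(-118)) = 16081 - ((-296 - 356) + 118) = 16081 - (-652 + 118) = 16081 - 1*(-534) = 16081 + 534 = 16615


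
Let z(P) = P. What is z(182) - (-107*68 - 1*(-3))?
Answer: 7455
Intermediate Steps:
z(182) - (-107*68 - 1*(-3)) = 182 - (-107*68 - 1*(-3)) = 182 - (-7276 + 3) = 182 - 1*(-7273) = 182 + 7273 = 7455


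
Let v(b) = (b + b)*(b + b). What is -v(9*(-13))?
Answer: -54756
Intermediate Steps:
v(b) = 4*b**2 (v(b) = (2*b)*(2*b) = 4*b**2)
-v(9*(-13)) = -4*(9*(-13))**2 = -4*(-117)**2 = -4*13689 = -1*54756 = -54756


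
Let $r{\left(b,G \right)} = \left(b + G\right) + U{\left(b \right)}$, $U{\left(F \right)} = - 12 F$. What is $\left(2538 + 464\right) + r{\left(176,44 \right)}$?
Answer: $1110$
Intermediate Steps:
$r{\left(b,G \right)} = G - 11 b$ ($r{\left(b,G \right)} = \left(b + G\right) - 12 b = \left(G + b\right) - 12 b = G - 11 b$)
$\left(2538 + 464\right) + r{\left(176,44 \right)} = \left(2538 + 464\right) + \left(44 - 1936\right) = 3002 + \left(44 - 1936\right) = 3002 - 1892 = 1110$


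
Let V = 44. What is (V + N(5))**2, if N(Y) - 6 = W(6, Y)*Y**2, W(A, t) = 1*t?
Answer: 30625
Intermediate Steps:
W(A, t) = t
N(Y) = 6 + Y**3 (N(Y) = 6 + Y*Y**2 = 6 + Y**3)
(V + N(5))**2 = (44 + (6 + 5**3))**2 = (44 + (6 + 125))**2 = (44 + 131)**2 = 175**2 = 30625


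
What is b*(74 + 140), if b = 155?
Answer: 33170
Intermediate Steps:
b*(74 + 140) = 155*(74 + 140) = 155*214 = 33170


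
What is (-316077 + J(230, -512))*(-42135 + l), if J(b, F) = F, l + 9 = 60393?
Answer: -5777432661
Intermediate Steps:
l = 60384 (l = -9 + 60393 = 60384)
(-316077 + J(230, -512))*(-42135 + l) = (-316077 - 512)*(-42135 + 60384) = -316589*18249 = -5777432661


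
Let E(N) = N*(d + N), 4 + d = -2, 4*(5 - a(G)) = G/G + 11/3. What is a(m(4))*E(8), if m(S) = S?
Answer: 184/3 ≈ 61.333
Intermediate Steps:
a(G) = 23/6 (a(G) = 5 - (G/G + 11/3)/4 = 5 - (1 + 11*(⅓))/4 = 5 - (1 + 11/3)/4 = 5 - ¼*14/3 = 5 - 7/6 = 23/6)
d = -6 (d = -4 - 2 = -6)
E(N) = N*(-6 + N)
a(m(4))*E(8) = 23*(8*(-6 + 8))/6 = 23*(8*2)/6 = (23/6)*16 = 184/3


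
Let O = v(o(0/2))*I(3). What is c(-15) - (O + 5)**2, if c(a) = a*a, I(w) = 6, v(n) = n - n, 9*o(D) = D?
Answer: 200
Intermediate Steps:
o(D) = D/9
v(n) = 0
O = 0 (O = 0*6 = 0)
c(a) = a**2
c(-15) - (O + 5)**2 = (-15)**2 - (0 + 5)**2 = 225 - 1*5**2 = 225 - 1*25 = 225 - 25 = 200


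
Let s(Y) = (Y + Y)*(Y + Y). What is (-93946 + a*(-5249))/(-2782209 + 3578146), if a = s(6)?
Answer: -849802/795937 ≈ -1.0677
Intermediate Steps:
s(Y) = 4*Y² (s(Y) = (2*Y)*(2*Y) = 4*Y²)
a = 144 (a = 4*6² = 4*36 = 144)
(-93946 + a*(-5249))/(-2782209 + 3578146) = (-93946 + 144*(-5249))/(-2782209 + 3578146) = (-93946 - 755856)/795937 = -849802*1/795937 = -849802/795937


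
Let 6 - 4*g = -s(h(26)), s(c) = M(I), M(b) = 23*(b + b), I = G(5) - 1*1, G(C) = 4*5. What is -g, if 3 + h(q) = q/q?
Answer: -220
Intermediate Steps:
G(C) = 20
h(q) = -2 (h(q) = -3 + q/q = -3 + 1 = -2)
I = 19 (I = 20 - 1*1 = 20 - 1 = 19)
M(b) = 46*b (M(b) = 23*(2*b) = 46*b)
s(c) = 874 (s(c) = 46*19 = 874)
g = 220 (g = 3/2 - (-1)*874/4 = 3/2 - ¼*(-874) = 3/2 + 437/2 = 220)
-g = -1*220 = -220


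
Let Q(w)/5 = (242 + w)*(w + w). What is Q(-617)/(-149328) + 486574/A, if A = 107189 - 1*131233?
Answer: -5345455303/149601768 ≈ -35.731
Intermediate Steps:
A = -24044 (A = 107189 - 131233 = -24044)
Q(w) = 10*w*(242 + w) (Q(w) = 5*((242 + w)*(w + w)) = 5*((242 + w)*(2*w)) = 5*(2*w*(242 + w)) = 10*w*(242 + w))
Q(-617)/(-149328) + 486574/A = (10*(-617)*(242 - 617))/(-149328) + 486574/(-24044) = (10*(-617)*(-375))*(-1/149328) + 486574*(-1/24044) = 2313750*(-1/149328) - 243287/12022 = -385625/24888 - 243287/12022 = -5345455303/149601768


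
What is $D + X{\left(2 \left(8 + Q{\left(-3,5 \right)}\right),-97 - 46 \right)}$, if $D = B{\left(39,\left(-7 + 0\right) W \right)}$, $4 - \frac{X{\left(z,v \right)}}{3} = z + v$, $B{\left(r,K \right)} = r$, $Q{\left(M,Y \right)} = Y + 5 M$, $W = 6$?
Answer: $492$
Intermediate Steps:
$X{\left(z,v \right)} = 12 - 3 v - 3 z$ ($X{\left(z,v \right)} = 12 - 3 \left(z + v\right) = 12 - 3 \left(v + z\right) = 12 - \left(3 v + 3 z\right) = 12 - 3 v - 3 z$)
$D = 39$
$D + X{\left(2 \left(8 + Q{\left(-3,5 \right)}\right),-97 - 46 \right)} = 39 - \left(-12 + 3 \left(-97 - 46\right) + 3 \cdot 2 \left(8 + \left(5 + 5 \left(-3\right)\right)\right)\right) = 39 - \left(-441 + 3 \cdot 2 \left(8 + \left(5 - 15\right)\right)\right) = 39 + \left(12 + 429 - 3 \cdot 2 \left(8 - 10\right)\right) = 39 + \left(12 + 429 - 3 \cdot 2 \left(-2\right)\right) = 39 + \left(12 + 429 - -12\right) = 39 + \left(12 + 429 + 12\right) = 39 + 453 = 492$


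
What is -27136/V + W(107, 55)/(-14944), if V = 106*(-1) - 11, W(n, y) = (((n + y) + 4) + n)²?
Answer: 396800491/1748448 ≈ 226.94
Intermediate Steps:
W(n, y) = (4 + y + 2*n)² (W(n, y) = ((4 + n + y) + n)² = (4 + y + 2*n)²)
V = -117 (V = -106 - 11 = -117)
-27136/V + W(107, 55)/(-14944) = -27136/(-117) + (4 + 55 + 2*107)²/(-14944) = -27136*(-1/117) + (4 + 55 + 214)²*(-1/14944) = 27136/117 + 273²*(-1/14944) = 27136/117 + 74529*(-1/14944) = 27136/117 - 74529/14944 = 396800491/1748448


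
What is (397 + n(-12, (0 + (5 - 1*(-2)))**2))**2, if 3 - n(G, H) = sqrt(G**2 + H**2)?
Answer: (400 - sqrt(2545))**2 ≈ 1.2219e+5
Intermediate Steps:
n(G, H) = 3 - sqrt(G**2 + H**2)
(397 + n(-12, (0 + (5 - 1*(-2)))**2))**2 = (397 + (3 - sqrt((-12)**2 + ((0 + (5 - 1*(-2)))**2)**2)))**2 = (397 + (3 - sqrt(144 + ((0 + (5 + 2))**2)**2)))**2 = (397 + (3 - sqrt(144 + ((0 + 7)**2)**2)))**2 = (397 + (3 - sqrt(144 + (7**2)**2)))**2 = (397 + (3 - sqrt(144 + 49**2)))**2 = (397 + (3 - sqrt(144 + 2401)))**2 = (397 + (3 - sqrt(2545)))**2 = (400 - sqrt(2545))**2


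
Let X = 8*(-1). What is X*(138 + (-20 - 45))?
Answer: -584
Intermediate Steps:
X = -8
X*(138 + (-20 - 45)) = -8*(138 + (-20 - 45)) = -8*(138 - 65) = -8*73 = -584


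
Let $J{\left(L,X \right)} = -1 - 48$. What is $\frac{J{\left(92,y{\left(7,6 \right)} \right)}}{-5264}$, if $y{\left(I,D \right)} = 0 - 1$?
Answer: $\frac{7}{752} \approx 0.0093085$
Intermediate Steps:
$y{\left(I,D \right)} = -1$ ($y{\left(I,D \right)} = 0 - 1 = -1$)
$J{\left(L,X \right)} = -49$ ($J{\left(L,X \right)} = -1 - 48 = -49$)
$\frac{J{\left(92,y{\left(7,6 \right)} \right)}}{-5264} = - \frac{49}{-5264} = \left(-49\right) \left(- \frac{1}{5264}\right) = \frac{7}{752}$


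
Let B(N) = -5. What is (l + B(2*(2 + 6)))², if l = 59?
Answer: 2916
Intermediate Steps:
(l + B(2*(2 + 6)))² = (59 - 5)² = 54² = 2916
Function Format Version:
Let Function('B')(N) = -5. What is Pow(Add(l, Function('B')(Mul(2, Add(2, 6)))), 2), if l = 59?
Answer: 2916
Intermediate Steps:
Pow(Add(l, Function('B')(Mul(2, Add(2, 6)))), 2) = Pow(Add(59, -5), 2) = Pow(54, 2) = 2916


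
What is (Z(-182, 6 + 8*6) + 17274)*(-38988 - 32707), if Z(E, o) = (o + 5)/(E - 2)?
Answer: -227872305115/184 ≈ -1.2384e+9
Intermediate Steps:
Z(E, o) = (5 + o)/(-2 + E)
(Z(-182, 6 + 8*6) + 17274)*(-38988 - 32707) = ((5 + (6 + 8*6))/(-2 - 182) + 17274)*(-38988 - 32707) = ((5 + (6 + 48))/(-184) + 17274)*(-71695) = (-(5 + 54)/184 + 17274)*(-71695) = (-1/184*59 + 17274)*(-71695) = (-59/184 + 17274)*(-71695) = (3178357/184)*(-71695) = -227872305115/184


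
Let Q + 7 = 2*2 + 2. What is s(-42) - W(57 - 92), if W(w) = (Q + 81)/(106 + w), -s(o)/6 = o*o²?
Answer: 31561408/71 ≈ 4.4453e+5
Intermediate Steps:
s(o) = -6*o³ (s(o) = -6*o*o² = -6*o³)
Q = -1 (Q = -7 + (2*2 + 2) = -7 + (4 + 2) = -7 + 6 = -1)
W(w) = 80/(106 + w) (W(w) = (-1 + 81)/(106 + w) = 80/(106 + w))
s(-42) - W(57 - 92) = -6*(-42)³ - 80/(106 + (57 - 92)) = -6*(-74088) - 80/(106 - 35) = 444528 - 80/71 = 31561408/71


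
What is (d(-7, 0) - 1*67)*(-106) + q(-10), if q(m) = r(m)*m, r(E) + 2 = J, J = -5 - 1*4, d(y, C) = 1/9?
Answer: 64802/9 ≈ 7200.2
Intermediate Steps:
d(y, C) = ⅑
J = -9 (J = -5 - 4 = -9)
r(E) = -11 (r(E) = -2 - 9 = -11)
q(m) = -11*m
(d(-7, 0) - 1*67)*(-106) + q(-10) = (⅑ - 1*67)*(-106) - 11*(-10) = (⅑ - 67)*(-106) + 110 = -602/9*(-106) + 110 = 63812/9 + 110 = 64802/9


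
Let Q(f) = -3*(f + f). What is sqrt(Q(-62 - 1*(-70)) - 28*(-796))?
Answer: 4*sqrt(1390) ≈ 149.13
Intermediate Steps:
Q(f) = -6*f
sqrt(Q(-62 - 1*(-70)) - 28*(-796)) = sqrt(-6*(-62 - 1*(-70)) - 28*(-796)) = sqrt(-6*(-62 + 70) + 22288) = sqrt(-6*8 + 22288) = sqrt(-48 + 22288) = sqrt(22240) = 4*sqrt(1390)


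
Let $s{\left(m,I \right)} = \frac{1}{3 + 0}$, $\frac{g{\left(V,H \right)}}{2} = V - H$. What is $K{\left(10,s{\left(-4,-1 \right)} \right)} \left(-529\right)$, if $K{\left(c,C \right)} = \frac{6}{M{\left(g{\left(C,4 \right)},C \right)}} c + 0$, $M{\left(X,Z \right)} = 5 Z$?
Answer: $-19044$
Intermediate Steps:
$g{\left(V,H \right)} = - 2 H + 2 V$ ($g{\left(V,H \right)} = 2 \left(V - H\right) = - 2 H + 2 V$)
$s{\left(m,I \right)} = \frac{1}{3}$
$K{\left(c,C \right)} = \frac{6 c}{5 C}$ ($K{\left(c,C \right)} = \frac{6}{5 C} c + 0 = \frac{6 c}{5 C} + 0 = \frac{6 c}{5 C}$)
$K{\left(10,s{\left(-4,-1 \right)} \right)} \left(-529\right) = \frac{6}{5} \cdot 10 \frac{1}{\frac{1}{3}} \left(-529\right) = \frac{6}{5} \cdot 10 \cdot 3 \left(-529\right) = 36 \left(-529\right) = -19044$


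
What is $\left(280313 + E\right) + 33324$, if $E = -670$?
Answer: $312967$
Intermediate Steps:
$\left(280313 + E\right) + 33324 = \left(280313 - 670\right) + 33324 = 279643 + 33324 = 312967$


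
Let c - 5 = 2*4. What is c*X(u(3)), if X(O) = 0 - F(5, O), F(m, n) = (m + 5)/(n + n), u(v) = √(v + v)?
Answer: -65*√6/6 ≈ -26.536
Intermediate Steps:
u(v) = √2*√v (u(v) = √(2*v) = √2*√v)
F(m, n) = (5 + m)/(2*n) (F(m, n) = (5 + m)/((2*n)) = (5 + m)*(1/(2*n)) = (5 + m)/(2*n))
X(O) = -5/O (X(O) = 0 - (5 + 5)/(2*O) = 0 - 10/(2*O) = 0 - 5/O = -5/O)
c = 13 (c = 5 + 2*4 = 5 + 8 = 13)
c*X(u(3)) = 13*(-5*√6/6) = -65*√6/6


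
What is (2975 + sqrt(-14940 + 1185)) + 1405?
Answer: 4380 + I*sqrt(13755) ≈ 4380.0 + 117.28*I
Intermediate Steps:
(2975 + sqrt(-14940 + 1185)) + 1405 = (2975 + sqrt(-13755)) + 1405 = (2975 + I*sqrt(13755)) + 1405 = 4380 + I*sqrt(13755)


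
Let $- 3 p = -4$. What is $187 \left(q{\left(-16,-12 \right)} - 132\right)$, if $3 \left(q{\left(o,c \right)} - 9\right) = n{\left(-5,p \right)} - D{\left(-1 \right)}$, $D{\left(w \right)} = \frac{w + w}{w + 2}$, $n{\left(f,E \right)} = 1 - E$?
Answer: $- \frac{206074}{9} \approx -22897.0$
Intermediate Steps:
$p = \frac{4}{3}$ ($p = \left(- \frac{1}{3}\right) \left(-4\right) = \frac{4}{3} \approx 1.3333$)
$D{\left(w \right)} = \frac{2 w}{2 + w}$
$q{\left(o,c \right)} = \frac{86}{9}$ ($q{\left(o,c \right)} = 9 + \frac{\left(1 - \frac{4}{3}\right) - 2 \left(-1\right) \frac{1}{2 - 1}}{3} = 9 + \frac{\left(1 - \frac{4}{3}\right) - 2 \left(-1\right) 1^{-1}}{3} = 9 + \frac{- \frac{1}{3} - 2 \left(-1\right) 1}{3} = 9 + \frac{- \frac{1}{3} - -2}{3} = 9 + \frac{- \frac{1}{3} + 2}{3} = 9 + \frac{1}{3} \cdot \frac{5}{3} = 9 + \frac{5}{9} = \frac{86}{9}$)
$187 \left(q{\left(-16,-12 \right)} - 132\right) = 187 \left(\frac{86}{9} - 132\right) = 187 \left(- \frac{1102}{9}\right) = - \frac{206074}{9}$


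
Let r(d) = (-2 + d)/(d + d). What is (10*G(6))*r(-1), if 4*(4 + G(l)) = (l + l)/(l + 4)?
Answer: -111/2 ≈ -55.500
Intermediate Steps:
r(d) = (-2 + d)/(2*d) (r(d) = (-2 + d)/((2*d)) = (-2 + d)*(1/(2*d)) = (-2 + d)/(2*d))
G(l) = -4 + l/(2*(4 + l)) (G(l) = -4 + ((l + l)/(l + 4))/4 = -4 + ((2*l)/(4 + l))/4 = -4 + (2*l/(4 + l))/4 = -4 + l/(2*(4 + l)))
(10*G(6))*r(-1) = (10*((-32 - 7*6)/(2*(4 + 6))))*((½)*(-2 - 1)/(-1)) = (10*((½)*(-32 - 42)/10))*((½)*(-1)*(-3)) = (10*((½)*(⅒)*(-74)))*(3/2) = (10*(-37/10))*(3/2) = -37*3/2 = -111/2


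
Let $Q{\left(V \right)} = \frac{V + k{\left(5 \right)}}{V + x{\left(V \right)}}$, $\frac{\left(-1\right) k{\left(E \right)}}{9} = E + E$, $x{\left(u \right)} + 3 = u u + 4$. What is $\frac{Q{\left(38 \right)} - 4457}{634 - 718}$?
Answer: $\frac{2203261}{41524} \approx 53.06$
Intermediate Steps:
$x{\left(u \right)} = 1 + u^{2}$ ($x{\left(u \right)} = -3 + \left(u u + 4\right) = -3 + \left(u^{2} + 4\right) = -3 + \left(4 + u^{2}\right) = 1 + u^{2}$)
$k{\left(E \right)} = - 18 E$ ($k{\left(E \right)} = - 9 \left(E + E\right) = - 9 \cdot 2 E = - 18 E$)
$Q{\left(V \right)} = \frac{-90 + V}{1 + V + V^{2}}$ ($Q{\left(V \right)} = \frac{V - 90}{V + \left(1 + V^{2}\right)} = \frac{V - 90}{1 + V + V^{2}} = \frac{-90 + V}{1 + V + V^{2}}$)
$\frac{Q{\left(38 \right)} - 4457}{634 - 718} = \frac{\frac{-90 + 38}{1 + 38 + 38^{2}} - 4457}{634 - 718} = \frac{\frac{1}{1 + 38 + 1444} \left(-52\right) - 4457}{-84} = \left(\frac{1}{1483} \left(-52\right) - 4457\right) \left(- \frac{1}{84}\right) = \left(- \frac{52}{1483} - 4457\right) \left(- \frac{1}{84}\right) = \left(- \frac{6609783}{1483}\right) \left(- \frac{1}{84}\right) = \frac{2203261}{41524}$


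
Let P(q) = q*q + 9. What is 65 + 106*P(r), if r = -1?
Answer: 1125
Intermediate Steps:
P(q) = 9 + q**2 (P(q) = q**2 + 9 = 9 + q**2)
65 + 106*P(r) = 65 + 106*(9 + (-1)**2) = 65 + 106*(9 + 1) = 65 + 106*10 = 65 + 1060 = 1125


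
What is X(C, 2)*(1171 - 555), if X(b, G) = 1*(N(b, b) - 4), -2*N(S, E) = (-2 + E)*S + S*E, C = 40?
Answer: -963424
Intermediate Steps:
N(S, E) = -E*S/2 - S*(-2 + E)/2 (N(S, E) = -((-2 + E)*S + S*E)/2 = -(S*(-2 + E) + E*S)/2 = -(E*S + S*(-2 + E))/2 = -E*S/2 - S*(-2 + E)/2)
X(b, G) = -4 + b*(1 - b) (X(b, G) = 1*(b*(1 - b) - 4) = 1*(-4 + b*(1 - b)) = -4 + b*(1 - b))
X(C, 2)*(1171 - 555) = (-4 + 40 - 1*40**2)*(1171 - 555) = (-4 + 40 - 1*1600)*616 = (-4 + 40 - 1600)*616 = -1564*616 = -963424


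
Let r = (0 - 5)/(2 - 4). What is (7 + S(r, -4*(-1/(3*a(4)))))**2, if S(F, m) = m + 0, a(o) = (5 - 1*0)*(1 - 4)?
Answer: 96721/2025 ≈ 47.763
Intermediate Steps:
a(o) = -15 (a(o) = (5 + 0)*(-3) = 5*(-3) = -15)
r = 5/2 (r = -5/(-2) = -5*(-1/2) = 5/2 ≈ 2.5000)
S(F, m) = m
(7 + S(r, -4*(-1/(3*a(4)))))**2 = (7 - 4/((-15*(-3))))**2 = (7 - 4/45)**2 = (311/45)**2 = 96721/2025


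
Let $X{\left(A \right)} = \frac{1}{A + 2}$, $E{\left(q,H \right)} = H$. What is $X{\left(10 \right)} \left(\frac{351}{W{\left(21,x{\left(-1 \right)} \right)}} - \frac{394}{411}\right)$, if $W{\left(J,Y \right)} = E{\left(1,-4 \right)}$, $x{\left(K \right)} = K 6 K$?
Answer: $- \frac{145837}{19728} \approx -7.3924$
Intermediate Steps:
$X{\left(A \right)} = \frac{1}{2 + A}$
$x{\left(K \right)} = 6 K^{2}$ ($x{\left(K \right)} = 6 K K = 6 K^{2}$)
$W{\left(J,Y \right)} = -4$
$X{\left(10 \right)} \left(\frac{351}{W{\left(21,x{\left(-1 \right)} \right)}} - \frac{394}{411}\right) = \frac{\frac{351}{-4} - \frac{394}{411}}{2 + 10} = \frac{351 \left(- \frac{1}{4}\right) - \frac{394}{411}}{12} = \frac{- \frac{351}{4} - \frac{394}{411}}{12} = \frac{1}{12} \left(- \frac{145837}{1644}\right) = - \frac{145837}{19728}$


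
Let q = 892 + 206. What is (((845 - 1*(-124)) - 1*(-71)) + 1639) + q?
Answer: 3777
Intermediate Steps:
q = 1098
(((845 - 1*(-124)) - 1*(-71)) + 1639) + q = (((845 - 1*(-124)) - 1*(-71)) + 1639) + 1098 = (((845 + 124) + 71) + 1639) + 1098 = ((969 + 71) + 1639) + 1098 = (1040 + 1639) + 1098 = 2679 + 1098 = 3777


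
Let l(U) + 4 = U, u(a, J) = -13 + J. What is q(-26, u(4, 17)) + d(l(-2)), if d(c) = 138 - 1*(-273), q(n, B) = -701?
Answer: -290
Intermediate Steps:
l(U) = -4 + U
d(c) = 411 (d(c) = 138 + 273 = 411)
q(-26, u(4, 17)) + d(l(-2)) = -701 + 411 = -290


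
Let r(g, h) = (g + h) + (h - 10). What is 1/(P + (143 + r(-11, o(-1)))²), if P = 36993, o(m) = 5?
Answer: 1/54417 ≈ 1.8377e-5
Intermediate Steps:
r(g, h) = -10 + g + 2*h (r(g, h) = (g + h) + (-10 + h) = -10 + g + 2*h)
1/(P + (143 + r(-11, o(-1)))²) = 1/(36993 + (143 + (-10 - 11 + 2*5))²) = 1/(36993 + (143 + (-10 - 11 + 10))²) = 1/(36993 + (143 - 11)²) = 1/(36993 + 132²) = 1/(36993 + 17424) = 1/54417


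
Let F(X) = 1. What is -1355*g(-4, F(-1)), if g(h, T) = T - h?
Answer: -6775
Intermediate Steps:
-1355*g(-4, F(-1)) = -1355*(1 - 1*(-4)) = -1355*(1 + 4) = -1355*5 = -6775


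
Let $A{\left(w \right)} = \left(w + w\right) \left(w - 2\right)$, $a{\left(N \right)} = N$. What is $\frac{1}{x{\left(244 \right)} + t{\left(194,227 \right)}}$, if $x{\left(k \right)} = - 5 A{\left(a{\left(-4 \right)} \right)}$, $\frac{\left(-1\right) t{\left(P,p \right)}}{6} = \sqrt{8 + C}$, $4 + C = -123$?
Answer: $\frac{i}{6 \left(\sqrt{119} - 40 i\right)} \approx -0.0038782 + 0.0010577 i$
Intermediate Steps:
$C = -127$ ($C = -4 - 123 = -127$)
$t{\left(P,p \right)} = - 6 i \sqrt{119}$ ($t{\left(P,p \right)} = - 6 \sqrt{8 - 127} = - 6 \sqrt{-119} = - 6 i \sqrt{119}$)
$A{\left(w \right)} = 2 w \left(-2 + w\right)$
$x{\left(k \right)} = -240$ ($x{\left(k \right)} = - 5 \cdot 2 \left(-4\right) \left(-2 - 4\right) = - 5 \cdot 2 \left(-4\right) \left(-6\right) = \left(-5\right) 48 = -240$)
$\frac{1}{x{\left(244 \right)} + t{\left(194,227 \right)}} = \frac{1}{-240 - 6 i \sqrt{119}}$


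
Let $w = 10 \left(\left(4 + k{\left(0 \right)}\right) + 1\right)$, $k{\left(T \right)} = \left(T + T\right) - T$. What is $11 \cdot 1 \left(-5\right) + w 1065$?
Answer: $53195$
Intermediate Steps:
$k{\left(T \right)} = T$ ($k{\left(T \right)} = 2 T - T = T$)
$w = 50$ ($w = 10 \left(\left(4 + 0\right) + 1\right) = 10 \left(4 + 1\right) = 10 \cdot 5 = 50$)
$11 \cdot 1 \left(-5\right) + w 1065 = 11 \cdot 1 \left(-5\right) + 50 \cdot 1065 = 11 \left(-5\right) + 53250 = -55 + 53250 = 53195$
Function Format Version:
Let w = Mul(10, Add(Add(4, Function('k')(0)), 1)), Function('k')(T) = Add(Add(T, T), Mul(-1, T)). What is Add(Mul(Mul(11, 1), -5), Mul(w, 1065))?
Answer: 53195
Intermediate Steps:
Function('k')(T) = T (Function('k')(T) = Add(Mul(2, T), Mul(-1, T)) = T)
w = 50 (w = Mul(10, Add(Add(4, 0), 1)) = Mul(10, Add(4, 1)) = Mul(10, 5) = 50)
Add(Mul(Mul(11, 1), -5), Mul(w, 1065)) = Add(Mul(Mul(11, 1), -5), Mul(50, 1065)) = Add(Mul(11, -5), 53250) = Add(-55, 53250) = 53195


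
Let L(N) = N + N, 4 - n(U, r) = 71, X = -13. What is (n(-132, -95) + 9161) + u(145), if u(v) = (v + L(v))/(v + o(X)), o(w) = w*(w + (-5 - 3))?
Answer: 3801727/418 ≈ 9095.0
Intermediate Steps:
n(U, r) = -67 (n(U, r) = 4 - 1*71 = 4 - 71 = -67)
o(w) = w*(-8 + w) (o(w) = w*(w - 8) = w*(-8 + w))
L(N) = 2*N
u(v) = 3*v/(273 + v) (u(v) = (v + 2*v)/(v - 13*(-8 - 13)) = (3*v)/(v - 13*(-21)) = (3*v)/(v + 273) = (3*v)/(273 + v) = 3*v/(273 + v))
(n(-132, -95) + 9161) + u(145) = (-67 + 9161) + 3*145/(273 + 145) = 9094 + 3*145/418 = 9094 + 3*145*(1/418) = 9094 + 435/418 = 3801727/418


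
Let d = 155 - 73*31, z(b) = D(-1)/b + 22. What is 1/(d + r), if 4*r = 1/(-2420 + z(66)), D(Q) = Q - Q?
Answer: -9592/20219937 ≈ -0.00047438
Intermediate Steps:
D(Q) = 0
z(b) = 22 (z(b) = 0/b + 22 = 0 + 22 = 22)
d = -2108 (d = 155 - 2263 = -2108)
r = -1/9592 (r = 1/(4*(-2420 + 22)) = (1/4)/(-2398) = (1/4)*(-1/2398) = -1/9592 ≈ -0.00010425)
1/(d + r) = 1/(-2108 - 1/9592) = 1/(-20219937/9592) = -9592/20219937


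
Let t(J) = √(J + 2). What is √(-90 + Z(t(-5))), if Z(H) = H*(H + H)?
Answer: 4*I*√6 ≈ 9.798*I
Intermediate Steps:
t(J) = √(2 + J)
Z(H) = 2*H² (Z(H) = H*(2*H) = 2*H²)
√(-90 + Z(t(-5))) = √(-90 + 2*(√(2 - 5))²) = √(-90 + 2*(√(-3))²) = √(-90 + 2*(I*√3)²) = √(-90 + 2*(-3)) = √(-90 - 6) = √(-96) = 4*I*√6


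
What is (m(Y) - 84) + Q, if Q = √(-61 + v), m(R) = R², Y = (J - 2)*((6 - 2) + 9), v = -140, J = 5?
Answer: 1437 + I*√201 ≈ 1437.0 + 14.177*I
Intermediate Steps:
Y = 39 (Y = (5 - 2)*((6 - 2) + 9) = 3*(4 + 9) = 3*13 = 39)
Q = I*√201 (Q = √(-61 - 140) = √(-201) = I*√201 ≈ 14.177*I)
(m(Y) - 84) + Q = (39² - 84) + I*√201 = (1521 - 84) + I*√201 = 1437 + I*√201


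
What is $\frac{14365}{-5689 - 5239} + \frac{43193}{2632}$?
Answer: $\frac{1154799}{76496} \approx 15.096$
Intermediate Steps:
$\frac{14365}{-5689 - 5239} + \frac{43193}{2632} = \frac{14365}{-10928} + 43193 \cdot \frac{1}{2632} = 14365 \left(- \frac{1}{10928}\right) + \frac{919}{56} = - \frac{14365}{10928} + \frac{919}{56} = \frac{1154799}{76496}$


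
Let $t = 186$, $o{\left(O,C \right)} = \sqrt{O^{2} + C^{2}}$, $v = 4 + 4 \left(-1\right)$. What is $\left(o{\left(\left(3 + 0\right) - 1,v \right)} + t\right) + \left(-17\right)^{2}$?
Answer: $477$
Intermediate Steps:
$v = 0$ ($v = 4 - 4 = 0$)
$o{\left(O,C \right)} = \sqrt{C^{2} + O^{2}}$
$\left(o{\left(\left(3 + 0\right) - 1,v \right)} + t\right) + \left(-17\right)^{2} = \left(\sqrt{0^{2} + \left(\left(3 + 0\right) - 1\right)^{2}} + 186\right) + \left(-17\right)^{2} = \left(\sqrt{0 + \left(3 - 1\right)^{2}} + 186\right) + 289 = \left(\sqrt{0 + 2^{2}} + 186\right) + 289 = \left(\sqrt{0 + 4} + 186\right) + 289 = \left(\sqrt{4} + 186\right) + 289 = \left(2 + 186\right) + 289 = 188 + 289 = 477$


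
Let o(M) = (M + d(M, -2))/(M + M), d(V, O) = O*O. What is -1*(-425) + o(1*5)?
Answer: 4259/10 ≈ 425.90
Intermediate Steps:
d(V, O) = O²
o(M) = (4 + M)/(2*M) (o(M) = (M + (-2)²)/(M + M) = (M + 4)/((2*M)) = (4 + M)*(1/(2*M)) = (4 + M)/(2*M))
-1*(-425) + o(1*5) = -1*(-425) + (4 + 1*5)/(2*((1*5))) = 425 + (½)*(4 + 5)/5 = 425 + (½)*(⅕)*9 = 425 + 9/10 = 4259/10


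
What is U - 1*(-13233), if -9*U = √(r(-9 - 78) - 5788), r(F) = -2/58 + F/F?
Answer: 13233 - 4*I*√304181/261 ≈ 13233.0 - 8.4525*I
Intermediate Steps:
r(F) = 28/29 (r(F) = -2*1/58 + 1 = -1/29 + 1 = 28/29)
U = -4*I*√304181/261 (U = -√(28/29 - 5788)/9 = -4*I*√304181/261 ≈ -8.4525*I)
U - 1*(-13233) = -4*I*√304181/261 - 1*(-13233) = -4*I*√304181/261 + 13233 = 13233 - 4*I*√304181/261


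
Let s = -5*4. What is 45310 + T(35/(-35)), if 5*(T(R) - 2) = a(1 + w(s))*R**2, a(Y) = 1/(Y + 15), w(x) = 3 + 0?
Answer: 4304641/95 ≈ 45312.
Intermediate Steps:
s = -20
w(x) = 3
a(Y) = 1/(15 + Y)
T(R) = 2 + R**2/95 (T(R) = 2 + (R**2/(15 + (1 + 3)))/5 = 2 + (R**2/(15 + 4))/5 = 2 + (R**2/19)/5 = 2 + R**2/95)
45310 + T(35/(-35)) = 45310 + (2 + (35/(-35))**2/95) = 45310 + (2 + (35*(-1/35))**2/95) = 45310 + (2 + (1/95)*(-1)**2) = 45310 + (2 + (1/95)*1) = 45310 + (2 + 1/95) = 45310 + 191/95 = 4304641/95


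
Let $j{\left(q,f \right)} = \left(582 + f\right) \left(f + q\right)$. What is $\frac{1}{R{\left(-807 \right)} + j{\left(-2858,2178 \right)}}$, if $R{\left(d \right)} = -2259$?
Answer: $- \frac{1}{1879059} \approx -5.3218 \cdot 10^{-7}$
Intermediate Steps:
$\frac{1}{R{\left(-807 \right)} + j{\left(-2858,2178 \right)}} = \frac{1}{-2259 + \left(2178^{2} + 582 \cdot 2178 + 582 \left(-2858\right) + 2178 \left(-2858\right)\right)} = \frac{1}{-2259 + \left(4743684 + 1267596 - 1663356 - 6224724\right)} = \frac{1}{-2259 - 1876800} = \frac{1}{-1879059} = - \frac{1}{1879059}$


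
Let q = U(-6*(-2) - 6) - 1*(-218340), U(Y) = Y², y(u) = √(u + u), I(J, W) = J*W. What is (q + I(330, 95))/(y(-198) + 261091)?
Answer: 65201211066/68168510677 - 1498356*I*√11/68168510677 ≈ 0.95647 - 7.29e-5*I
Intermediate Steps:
y(u) = √2*√u (y(u) = √(2*u) = √2*√u)
q = 218376 (q = (-6*(-2) - 6)² - 1*(-218340) = (12 - 6)² + 218340 = 6² + 218340 = 36 + 218340 = 218376)
(q + I(330, 95))/(y(-198) + 261091) = (218376 + 330*95)/(√2*√(-198) + 261091) = (218376 + 31350)/(√2*(3*I*√22) + 261091) = 249726/(6*I*√11 + 261091) = 249726/(261091 + 6*I*√11)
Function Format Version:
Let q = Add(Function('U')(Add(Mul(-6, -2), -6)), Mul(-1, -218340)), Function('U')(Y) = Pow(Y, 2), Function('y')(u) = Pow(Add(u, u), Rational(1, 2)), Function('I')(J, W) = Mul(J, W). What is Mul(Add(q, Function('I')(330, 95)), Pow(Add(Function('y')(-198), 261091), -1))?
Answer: Add(Rational(65201211066, 68168510677), Mul(Rational(-1498356, 68168510677), I, Pow(11, Rational(1, 2)))) ≈ Add(0.95647, Mul(-7.2900e-5, I))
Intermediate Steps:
Function('y')(u) = Mul(Pow(2, Rational(1, 2)), Pow(u, Rational(1, 2))) (Function('y')(u) = Pow(Mul(2, u), Rational(1, 2)) = Mul(Pow(2, Rational(1, 2)), Pow(u, Rational(1, 2))))
q = 218376 (q = Add(Pow(Add(Mul(-6, -2), -6), 2), Mul(-1, -218340)) = Add(Pow(Add(12, -6), 2), 218340) = Add(Pow(6, 2), 218340) = Add(36, 218340) = 218376)
Mul(Add(q, Function('I')(330, 95)), Pow(Add(Function('y')(-198), 261091), -1)) = Mul(Add(218376, Mul(330, 95)), Pow(Add(Mul(Pow(2, Rational(1, 2)), Pow(-198, Rational(1, 2))), 261091), -1)) = Mul(Add(218376, 31350), Pow(Add(Mul(Pow(2, Rational(1, 2)), Mul(3, I, Pow(22, Rational(1, 2)))), 261091), -1)) = Mul(249726, Pow(Add(Mul(6, I, Pow(11, Rational(1, 2))), 261091), -1)) = Mul(249726, Pow(Add(261091, Mul(6, I, Pow(11, Rational(1, 2)))), -1))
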